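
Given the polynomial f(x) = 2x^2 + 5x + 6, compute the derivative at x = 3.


Differentiate term by term using power and sum rules:
f(x) = 2x^2 + 5x + 6
f'(x) = 4x + 5
Substitute x = 3:
f'(3) = 4 * 3 + 5
= 12 + 5
= 17

17


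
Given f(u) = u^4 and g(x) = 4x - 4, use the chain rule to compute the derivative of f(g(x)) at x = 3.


Using the chain rule: (f(g(x)))' = f'(g(x)) * g'(x)
First, find g(3):
g(3) = 4 * 3 - 4 = 8
Next, f'(u) = 4u^3
And g'(x) = 4
So f'(g(3)) * g'(3)
= 4 * 8^3 * 4
= 4 * 512 * 4
= 8192

8192


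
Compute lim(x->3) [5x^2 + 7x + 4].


Since polynomials are continuous, we use direct substitution.
lim(x->3) of 5x^2 + 7x + 4
= 5 * 3^2 + 7 * 3 + 4
= 45 + 21 + 4
= 70

70


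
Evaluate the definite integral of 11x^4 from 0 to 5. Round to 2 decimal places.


Find the antiderivative of 11x^4:
F(x) = 11/5 * x^5
Apply the Fundamental Theorem of Calculus:
F(5) - F(0)
= 11/5 * 5^5 - 11/5 * 0^5
= 11/5 * (3125 - 0)
= 11/5 * 3125
= 6875 = 6875.00

6875.00


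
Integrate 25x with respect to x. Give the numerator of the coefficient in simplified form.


Apply the power rule for integration:
integral of ax^n dx = a/(n+1) * x^(n+1) + C
integral of 25x dx
= 25/2 * x^2 + C
The coefficient in lowest terms is 25/2, and its numerator is 25

25


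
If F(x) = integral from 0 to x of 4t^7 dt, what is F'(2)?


By the Fundamental Theorem of Calculus (Part 1):
If F(x) = integral from 0 to x of f(t) dt, then F'(x) = f(x)
Here f(t) = 4t^7
So F'(x) = 4x^7
Evaluate at x = 2:
F'(2) = 4 * 2^7
= 4 * 128
= 512

512


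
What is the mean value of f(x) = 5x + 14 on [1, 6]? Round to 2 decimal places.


Average value = 1/(b-a) * integral from a to b of f(x) dx
First compute the integral of 5x + 14:
F(x) = (5/2)x^2 + 14x
F(6) = 5/2 * 36 + 14 * 6 = 174
F(1) = 5/2 * 1 + 14 * 1 = 33/2
Integral = 174 - 33/2 = 315/2
Average = (315/2) / (6 - 1) = (315/2) / 5
= 63/2 = 31.50

31.50


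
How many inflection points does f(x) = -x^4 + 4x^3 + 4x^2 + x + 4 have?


Inflection points occur where f''(x) = 0 and concavity changes.
f(x) = -x^4 + 4x^3 + 4x^2 + x + 4
f'(x) = -4x^3 + 12x^2 + 8x + 1
f''(x) = -12x^2 + 24x + 8
This is a quadratic in x. Use the discriminant to count real roots.
Discriminant = (24)^2 - 4 * (-12) * 8
= 576 - (-384)
= 960
Since discriminant > 0, f''(x) = 0 has 2 distinct real solutions.
A quadratic with two distinct real roots changes sign at each root, so concavity changes at both.
Number of inflection points: 2

2


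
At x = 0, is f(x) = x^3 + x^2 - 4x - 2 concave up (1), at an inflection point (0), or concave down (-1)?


Concavity is determined by the sign of f''(x).
f(x) = x^3 + x^2 - 4x - 2
f'(x) = 3x^2 + 2x - 4
f''(x) = 6x + 2
f''(0) = 6 * 0 + 2
= 0 + 2
= 2
Since f''(0) > 0, the function is concave up (1)

1


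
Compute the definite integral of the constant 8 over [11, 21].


The integral of a constant k over [a, b] equals k * (b - a).
integral from 11 to 21 of 8 dx
= 8 * (21 - 11)
= 8 * 10
= 80

80


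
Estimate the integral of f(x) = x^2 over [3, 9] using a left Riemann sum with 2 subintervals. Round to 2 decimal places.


Left Riemann sum uses left endpoints of each subinterval.
Interval: [3, 9], n = 2
dx = (9 - 3) / 2 = 3
Left endpoints: [3, 6]
f values: [9, 36]
Sum = dx * (sum of f values)
= 3 * 45
= 135 = 135.00

135.00


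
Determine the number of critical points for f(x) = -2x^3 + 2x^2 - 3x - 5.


Find where f'(x) = 0:
f(x) = -2x^3 + 2x^2 - 3x - 5
f'(x) = -6x^2 + 4x - 3
This is a quadratic in x. Use the discriminant to count real roots.
Discriminant = (4)^2 - 4 * (-6) * (-3)
= 16 - 72
= -56
Since discriminant < 0, f'(x) = 0 has no real solutions.
Number of critical points: 0

0


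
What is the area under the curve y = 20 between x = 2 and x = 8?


The area under a constant function y = 20 is a rectangle.
Width = 8 - 2 = 6
Height = 20
Area = width * height
= 6 * 20
= 120

120


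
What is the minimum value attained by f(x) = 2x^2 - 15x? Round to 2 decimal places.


For a quadratic f(x) = ax^2 + bx + c with a > 0, the minimum is at the vertex.
Vertex x-coordinate: x = -b/(2a)
x = -(-15) / (2 * 2)
x = 15/4
Substitute back to find the minimum value:
f(15/4) = 2 * (15/4)^2 - 15 * (15/4) + 0
= 225/8 - 225/4 + 0
= -225/8 ≈ -28.13

-28.13


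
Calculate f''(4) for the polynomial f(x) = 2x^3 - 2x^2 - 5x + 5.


First derivative:
f'(x) = 6x^2 - 4x - 5
Second derivative:
f''(x) = 12x - 4
Substitute x = 4:
f''(4) = 12 * 4 - 4
= 48 - 4
= 44

44


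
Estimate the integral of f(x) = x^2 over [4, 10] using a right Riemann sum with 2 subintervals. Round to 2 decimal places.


Right Riemann sum uses right endpoints of each subinterval.
Interval: [4, 10], n = 2
dx = (10 - 4) / 2 = 3
Right endpoints: [7, 10]
f values: [49, 100]
Sum = dx * (sum of f values)
= 3 * 149
= 447 = 447.00

447.00


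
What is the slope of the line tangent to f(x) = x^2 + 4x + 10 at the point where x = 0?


The slope of the tangent line equals f'(x) at the point.
f(x) = x^2 + 4x + 10
f'(x) = 2x + 4
At x = 0:
f'(0) = 2 * 0 + 4
= 0 + 4
= 4

4


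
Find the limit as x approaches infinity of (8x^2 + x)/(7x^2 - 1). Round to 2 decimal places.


For limits at infinity with equal-degree polynomials,
we compare leading coefficients.
Numerator leading term: 8x^2
Denominator leading term: 7x^2
Divide both by x^2:
lim = (8 + 1/x) / (7 - 1/x^2)
As x -> infinity, the 1/x and 1/x^2 terms vanish:
= 8/7 ≈ 1.14

1.14


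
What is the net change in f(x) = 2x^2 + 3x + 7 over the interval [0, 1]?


Net change = f(b) - f(a)
f(x) = 2x^2 + 3x + 7
Compute f(1):
f(1) = 2 * 1^2 + 3 * 1 + 7
= 2 + 3 + 7
= 12
Compute f(0):
f(0) = 2 * 0^2 + 3 * 0 + 7
= 0 + 0 + 7
= 7
Net change = 12 - 7 = 5

5


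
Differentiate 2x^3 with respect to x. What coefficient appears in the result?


We apply the power rule: d/dx [ax^n] = a*n * x^(n-1)
d/dx [2x^3]
= 2 * 3 * x^(3-1)
= 6x^2
The coefficient is 6

6


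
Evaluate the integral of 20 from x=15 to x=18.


The integral of a constant k over [a, b] equals k * (b - a).
integral from 15 to 18 of 20 dx
= 20 * (18 - 15)
= 20 * 3
= 60

60


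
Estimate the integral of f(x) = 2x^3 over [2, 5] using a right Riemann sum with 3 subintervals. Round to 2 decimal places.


Right Riemann sum uses right endpoints of each subinterval.
Interval: [2, 5], n = 3
dx = (5 - 2) / 3 = 1
Right endpoints: [3, 4, 5]
f values: [54, 128, 250]
Sum = dx * (sum of f values)
= 1 * 432
= 432 = 432.00

432.00


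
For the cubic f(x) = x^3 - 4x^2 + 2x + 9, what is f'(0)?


Differentiate f(x) = x^3 - 4x^2 + 2x + 9 term by term:
f'(x) = 3x^2 - 8x + 2
Substitute x = 0:
f'(0) = 3 * 0^2 - 8 * 0 + 2
= 0 + 0 + 2
= 2

2


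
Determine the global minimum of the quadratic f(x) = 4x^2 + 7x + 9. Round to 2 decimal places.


For a quadratic f(x) = ax^2 + bx + c with a > 0, the minimum is at the vertex.
Vertex x-coordinate: x = -b/(2a)
x = -(7) / (2 * 4)
x = -7/8
Substitute back to find the minimum value:
f(-7/8) = 4 * (-7/8)^2 + 7 * (-7/8) + 9
= 49/16 - 49/8 + 9
= 95/16 ≈ 5.94

5.94


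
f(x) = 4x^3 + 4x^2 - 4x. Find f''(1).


First derivative:
f'(x) = 12x^2 + 8x - 4
Second derivative:
f''(x) = 24x + 8
Substitute x = 1:
f''(1) = 24 * 1 + 8
= 24 + 8
= 32

32


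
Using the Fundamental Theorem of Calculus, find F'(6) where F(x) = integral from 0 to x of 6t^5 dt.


By the Fundamental Theorem of Calculus (Part 1):
If F(x) = integral from 0 to x of f(t) dt, then F'(x) = f(x)
Here f(t) = 6t^5
So F'(x) = 6x^5
Evaluate at x = 6:
F'(6) = 6 * 6^5
= 6 * 7776
= 46656

46656


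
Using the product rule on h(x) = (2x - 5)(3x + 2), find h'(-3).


Let u(x) = 2x - 5 and v(x) = 3x + 2
u'(x) = 2
v'(x) = 3
Product rule: h'(x) = u'(x)*v(x) + u(x)*v'(x)
= 2 * (3x + 2) + (2x - 5) * 3
At x = -3:
u(-3) = 2 * (-3) - 5 = -11
v(-3) = 3 * (-3) + 2 = -7
h'(-3) = 2 * (-7) + (-11) * 3
= -14 - 33
= -47

-47


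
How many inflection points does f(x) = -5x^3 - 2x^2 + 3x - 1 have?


Inflection points occur where f''(x) = 0 and concavity changes.
f(x) = -5x^3 - 2x^2 + 3x - 1
f'(x) = -15x^2 - 4x + 3
f''(x) = -30x - 4
Set f''(x) = 0:
-30x - 4 = 0
x = 4 / (-30) = -2/15
Since f''(x) is linear (degree 1), it changes sign at this point.
Therefore there is exactly 1 inflection point.

1


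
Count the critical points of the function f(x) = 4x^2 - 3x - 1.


Find where f'(x) = 0:
f'(x) = 8x - 3
Set f'(x) = 0:
8x - 3 = 0
x = 3 / 8 = 3/8
This is a linear equation in x, so there is exactly one solution.
Number of critical points: 1

1


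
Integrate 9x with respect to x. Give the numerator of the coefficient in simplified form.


Apply the power rule for integration:
integral of ax^n dx = a/(n+1) * x^(n+1) + C
integral of 9x dx
= 9/2 * x^2 + C
The coefficient in lowest terms is 9/2, and its numerator is 9

9


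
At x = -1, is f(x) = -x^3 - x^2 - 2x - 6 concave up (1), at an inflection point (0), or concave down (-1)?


Concavity is determined by the sign of f''(x).
f(x) = -x^3 - x^2 - 2x - 6
f'(x) = -3x^2 - 2x - 2
f''(x) = -6x - 2
f''(-1) = -6 * (-1) - 2
= 6 - 2
= 4
Since f''(-1) > 0, the function is concave up (1)

1


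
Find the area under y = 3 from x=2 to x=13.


The area under a constant function y = 3 is a rectangle.
Width = 13 - 2 = 11
Height = 3
Area = width * height
= 11 * 3
= 33

33


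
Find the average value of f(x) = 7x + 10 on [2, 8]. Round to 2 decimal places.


Average value = 1/(b-a) * integral from a to b of f(x) dx
First compute the integral of 7x + 10:
F(x) = (7/2)x^2 + 10x
F(8) = 7/2 * 64 + 10 * 8 = 304
F(2) = 7/2 * 4 + 10 * 2 = 34
Integral = 304 - 34 = 270
Average = 270 / (8 - 2) = 270 / 6
= 45 = 45.00

45.00


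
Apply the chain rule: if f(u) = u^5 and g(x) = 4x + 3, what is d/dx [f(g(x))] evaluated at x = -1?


Using the chain rule: (f(g(x)))' = f'(g(x)) * g'(x)
First, find g(-1):
g(-1) = 4 * (-1) + 3 = -1
Next, f'(u) = 5u^4
And g'(x) = 4
So f'(g(-1)) * g'(-1)
= 5 * (-1)^4 * 4
= 5 * 1 * 4
= 20

20


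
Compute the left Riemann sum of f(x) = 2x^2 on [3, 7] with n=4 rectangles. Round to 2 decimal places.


Left Riemann sum uses left endpoints of each subinterval.
Interval: [3, 7], n = 4
dx = (7 - 3) / 4 = 1
Left endpoints: [3, 4, 5, 6]
f values: [18, 32, 50, 72]
Sum = dx * (sum of f values)
= 1 * 172
= 172 = 172.00

172.00


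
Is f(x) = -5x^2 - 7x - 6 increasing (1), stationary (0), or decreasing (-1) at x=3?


Compute f'(x) to determine behavior:
f'(x) = -10x - 7
f'(3) = -10 * 3 - 7
= -30 - 7
= -37
Since f'(3) < 0, the function is decreasing (-1)

-1


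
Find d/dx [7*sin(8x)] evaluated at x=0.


Apply the chain rule to differentiate 7*sin(8x):
d/dx [7*sin(8x)]
= 7 * cos(8x) * d/dx(8x)
= 7 * 8 * cos(8x)
= 56 * cos(8x)
Evaluate at x = 0:
= 56 * cos(0)
= 56 * 1
= 56

56


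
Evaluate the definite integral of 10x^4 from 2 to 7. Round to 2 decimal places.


Find the antiderivative of 10x^4:
F(x) = 10/5 * x^5
Apply the Fundamental Theorem of Calculus:
F(7) - F(2)
= 10/5 * 7^5 - 10/5 * 2^5
= 10/5 * (16807 - 32)
= 10/5 * 16775
= 33550 = 33550.00

33550.00


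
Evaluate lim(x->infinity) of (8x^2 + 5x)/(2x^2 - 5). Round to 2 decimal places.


For limits at infinity with equal-degree polynomials,
we compare leading coefficients.
Numerator leading term: 8x^2
Denominator leading term: 2x^2
Divide both by x^2:
lim = (8 + 5/x) / (2 - 5/x^2)
As x -> infinity, the 1/x and 1/x^2 terms vanish:
= 8/2 = 4 = 4.00

4.00


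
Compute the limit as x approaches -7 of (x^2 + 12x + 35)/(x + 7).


Direct substitution gives 0/0, so we factor the numerator.
Factor: (x^2 + 12x + 35) = (x + 7)(x + 5)
Cancel the common factor (x + 7):
(x^2 + 12x + 35)/(x + 7) = (x + 5)
Now substitute x = -7:
= (-7) - (-5) = -2

-2


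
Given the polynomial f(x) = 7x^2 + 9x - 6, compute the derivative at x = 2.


Differentiate term by term using power and sum rules:
f(x) = 7x^2 + 9x - 6
f'(x) = 14x + 9
Substitute x = 2:
f'(2) = 14 * 2 + 9
= 28 + 9
= 37

37


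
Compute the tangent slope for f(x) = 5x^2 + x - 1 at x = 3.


The slope of the tangent line equals f'(x) at the point.
f(x) = 5x^2 + x - 1
f'(x) = 10x + 1
At x = 3:
f'(3) = 10 * 3 + 1
= 30 + 1
= 31

31


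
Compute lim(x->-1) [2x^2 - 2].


Since polynomials are continuous, we use direct substitution.
lim(x->-1) of 2x^2 - 2
= 2 * (-1)^2 + 0 * (-1) - 2
= 2 + 0 - 2
= 0

0


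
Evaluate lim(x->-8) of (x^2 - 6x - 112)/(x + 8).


Direct substitution gives 0/0, so we factor the numerator.
Factor: (x^2 - 6x - 112) = (x + 8)(x - 14)
Cancel the common factor (x + 8):
(x^2 - 6x - 112)/(x + 8) = (x - 14)
Now substitute x = -8:
= (-8) - (14) = -22

-22


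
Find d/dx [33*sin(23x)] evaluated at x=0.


Apply the chain rule to differentiate 33*sin(23x):
d/dx [33*sin(23x)]
= 33 * cos(23x) * d/dx(23x)
= 33 * 23 * cos(23x)
= 759 * cos(23x)
Evaluate at x = 0:
= 759 * cos(0)
= 759 * 1
= 759

759


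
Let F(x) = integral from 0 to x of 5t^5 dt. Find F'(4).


By the Fundamental Theorem of Calculus (Part 1):
If F(x) = integral from 0 to x of f(t) dt, then F'(x) = f(x)
Here f(t) = 5t^5
So F'(x) = 5x^5
Evaluate at x = 4:
F'(4) = 5 * 4^5
= 5 * 1024
= 5120

5120


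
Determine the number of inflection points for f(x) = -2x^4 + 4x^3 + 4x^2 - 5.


Inflection points occur where f''(x) = 0 and concavity changes.
f(x) = -2x^4 + 4x^3 + 4x^2 - 5
f'(x) = -8x^3 + 12x^2 + 8x
f''(x) = -24x^2 + 24x + 8
This is a quadratic in x. Use the discriminant to count real roots.
Discriminant = (24)^2 - 4 * (-24) * 8
= 576 - (-768)
= 1344
Since discriminant > 0, f''(x) = 0 has 2 distinct real solutions.
A quadratic with two distinct real roots changes sign at each root, so concavity changes at both.
Number of inflection points: 2

2


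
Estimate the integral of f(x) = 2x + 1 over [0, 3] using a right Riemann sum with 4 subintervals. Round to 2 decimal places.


Right Riemann sum uses right endpoints of each subinterval.
Interval: [0, 3], n = 4
dx = (3 - 0) / 4 = 3/4
Right endpoints: [3/4, 3/2, 9/4, 3]
f values: [5/2, 4, 11/2, 7]
Sum = dx * (sum of f values)
= 3/4 * 19
= 57/4 = 14.25

14.25


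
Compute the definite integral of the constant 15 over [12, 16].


The integral of a constant k over [a, b] equals k * (b - a).
integral from 12 to 16 of 15 dx
= 15 * (16 - 12)
= 15 * 4
= 60

60


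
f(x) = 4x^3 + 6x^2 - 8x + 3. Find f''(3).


First derivative:
f'(x) = 12x^2 + 12x - 8
Second derivative:
f''(x) = 24x + 12
Substitute x = 3:
f''(3) = 24 * 3 + 12
= 72 + 12
= 84

84


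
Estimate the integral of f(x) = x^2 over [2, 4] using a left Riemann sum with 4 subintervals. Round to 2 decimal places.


Left Riemann sum uses left endpoints of each subinterval.
Interval: [2, 4], n = 4
dx = (4 - 2) / 4 = 1/2
Left endpoints: [2, 5/2, 3, 7/2]
f values: [4, 25/4, 9, 49/4]
Sum = dx * (sum of f values)
= 1/2 * 63/2
= 63/4 = 15.75

15.75


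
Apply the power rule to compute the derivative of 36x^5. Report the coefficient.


We apply the power rule: d/dx [ax^n] = a*n * x^(n-1)
d/dx [36x^5]
= 36 * 5 * x^(5-1)
= 180x^4
The coefficient is 180

180


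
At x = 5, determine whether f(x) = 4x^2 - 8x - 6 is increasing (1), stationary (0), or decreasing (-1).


Compute f'(x) to determine behavior:
f'(x) = 8x - 8
f'(5) = 8 * 5 - 8
= 40 - 8
= 32
Since f'(5) > 0, the function is increasing (1)

1


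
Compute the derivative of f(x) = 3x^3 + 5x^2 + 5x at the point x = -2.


Differentiate f(x) = 3x^3 + 5x^2 + 5x term by term:
f'(x) = 9x^2 + 10x + 5
Substitute x = -2:
f'(-2) = 9 * (-2)^2 + 10 * (-2) + 5
= 36 - 20 + 5
= 21

21


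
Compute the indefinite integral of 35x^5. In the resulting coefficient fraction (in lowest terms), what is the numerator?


Apply the power rule for integration:
integral of ax^n dx = a/(n+1) * x^(n+1) + C
integral of 35x^5 dx
= 35/6 * x^6 + C
The coefficient in lowest terms is 35/6, and its numerator is 35

35


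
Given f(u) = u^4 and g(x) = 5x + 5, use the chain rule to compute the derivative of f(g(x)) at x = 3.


Using the chain rule: (f(g(x)))' = f'(g(x)) * g'(x)
First, find g(3):
g(3) = 5 * 3 + 5 = 20
Next, f'(u) = 4u^3
And g'(x) = 5
So f'(g(3)) * g'(3)
= 4 * 20^3 * 5
= 4 * 8000 * 5
= 160000

160000


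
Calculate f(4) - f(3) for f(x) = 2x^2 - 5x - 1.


Net change = f(b) - f(a)
f(x) = 2x^2 - 5x - 1
Compute f(4):
f(4) = 2 * 4^2 - 5 * 4 - 1
= 32 - 20 - 1
= 11
Compute f(3):
f(3) = 2 * 3^2 - 5 * 3 - 1
= 18 - 15 - 1
= 2
Net change = 11 - 2 = 9

9


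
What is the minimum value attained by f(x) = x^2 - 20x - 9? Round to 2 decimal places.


For a quadratic f(x) = ax^2 + bx + c with a > 0, the minimum is at the vertex.
Vertex x-coordinate: x = -b/(2a)
x = -(-20) / (2 * 1)
x = 20/2 = 10
Substitute back to find the minimum value:
f(10) = 1 * 10^2 - 20 * 10 - 9
= 100 - 200 - 9
= -109 = -109.00

-109.00


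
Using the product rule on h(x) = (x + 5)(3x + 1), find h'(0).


Let u(x) = x + 5 and v(x) = 3x + 1
u'(x) = 1
v'(x) = 3
Product rule: h'(x) = u'(x)*v(x) + u(x)*v'(x)
= 1 * (3x + 1) + (x + 5) * 3
At x = 0:
u(0) = 1 * 0 + 5 = 5
v(0) = 3 * 0 + 1 = 1
h'(0) = 1 * 1 + 5 * 3
= 1 + 15
= 16

16


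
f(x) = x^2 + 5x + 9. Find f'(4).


Differentiate term by term using power and sum rules:
f(x) = x^2 + 5x + 9
f'(x) = 2x + 5
Substitute x = 4:
f'(4) = 2 * 4 + 5
= 8 + 5
= 13

13


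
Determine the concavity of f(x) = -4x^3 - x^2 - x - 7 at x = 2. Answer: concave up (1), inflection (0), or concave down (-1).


Concavity is determined by the sign of f''(x).
f(x) = -4x^3 - x^2 - x - 7
f'(x) = -12x^2 - 2x - 1
f''(x) = -24x - 2
f''(2) = -24 * 2 - 2
= -48 - 2
= -50
Since f''(2) < 0, the function is concave down (-1)

-1


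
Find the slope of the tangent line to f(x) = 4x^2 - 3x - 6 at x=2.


The slope of the tangent line equals f'(x) at the point.
f(x) = 4x^2 - 3x - 6
f'(x) = 8x - 3
At x = 2:
f'(2) = 8 * 2 - 3
= 16 - 3
= 13

13


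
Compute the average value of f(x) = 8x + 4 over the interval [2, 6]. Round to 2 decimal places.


Average value = 1/(b-a) * integral from a to b of f(x) dx
First compute the integral of 8x + 4:
F(x) = 4x^2 + 4x
F(6) = 4 * 36 + 4 * 6 = 168
F(2) = 4 * 4 + 4 * 2 = 24
Integral = 168 - 24 = 144
Average = 144 / (6 - 2) = 144 / 4
= 36 = 36.00

36.00


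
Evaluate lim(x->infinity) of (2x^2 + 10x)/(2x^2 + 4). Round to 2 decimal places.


For limits at infinity with equal-degree polynomials,
we compare leading coefficients.
Numerator leading term: 2x^2
Denominator leading term: 2x^2
Divide both by x^2:
lim = (2 + 10/x) / (2 + 4/x^2)
As x -> infinity, the 1/x and 1/x^2 terms vanish:
= 2/2 = 1 = 1.00

1.00


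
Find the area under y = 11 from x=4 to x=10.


The area under a constant function y = 11 is a rectangle.
Width = 10 - 4 = 6
Height = 11
Area = width * height
= 6 * 11
= 66

66


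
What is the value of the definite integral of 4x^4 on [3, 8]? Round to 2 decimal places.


Find the antiderivative of 4x^4:
F(x) = 4/5 * x^5
Apply the Fundamental Theorem of Calculus:
F(8) - F(3)
= 4/5 * 8^5 - 4/5 * 3^5
= 4/5 * (32768 - 243)
= 4/5 * 32525
= 26020 = 26020.00

26020.00


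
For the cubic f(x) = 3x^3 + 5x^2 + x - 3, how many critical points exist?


Find where f'(x) = 0:
f(x) = 3x^3 + 5x^2 + x - 3
f'(x) = 9x^2 + 10x + 1
This is a quadratic in x. Use the discriminant to count real roots.
Discriminant = (10)^2 - 4 * 9 * 1
= 100 - 36
= 64
Since discriminant > 0, f'(x) = 0 has 2 real solutions.
Number of critical points: 2

2


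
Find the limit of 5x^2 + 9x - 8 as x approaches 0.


Since polynomials are continuous, we use direct substitution.
lim(x->0) of 5x^2 + 9x - 8
= 5 * 0^2 + 9 * 0 - 8
= 0 + 0 - 8
= -8

-8


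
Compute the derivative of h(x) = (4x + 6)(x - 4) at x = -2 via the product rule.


Let u(x) = 4x + 6 and v(x) = x - 4
u'(x) = 4
v'(x) = 1
Product rule: h'(x) = u'(x)*v(x) + u(x)*v'(x)
= 4 * (x - 4) + (4x + 6) * 1
At x = -2:
u(-2) = 4 * (-2) + 6 = -2
v(-2) = 1 * (-2) - 4 = -6
h'(-2) = 4 * (-6) + (-2) * 1
= -24 - 2
= -26

-26


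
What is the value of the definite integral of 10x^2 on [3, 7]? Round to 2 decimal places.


Find the antiderivative of 10x^2:
F(x) = 10/3 * x^3
Apply the Fundamental Theorem of Calculus:
F(7) - F(3)
= 10/3 * 7^3 - 10/3 * 3^3
= 10/3 * (343 - 27)
= 10/3 * 316
= 3160/3 ≈ 1053.33

1053.33


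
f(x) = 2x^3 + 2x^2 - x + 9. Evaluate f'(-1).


Differentiate f(x) = 2x^3 + 2x^2 - x + 9 term by term:
f'(x) = 6x^2 + 4x - 1
Substitute x = -1:
f'(-1) = 6 * (-1)^2 + 4 * (-1) - 1
= 6 - 4 - 1
= 1

1


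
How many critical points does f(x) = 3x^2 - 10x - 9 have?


Find where f'(x) = 0:
f'(x) = 6x - 10
Set f'(x) = 0:
6x - 10 = 0
x = 10 / 6 = 5/3
This is a linear equation in x, so there is exactly one solution.
Number of critical points: 1

1


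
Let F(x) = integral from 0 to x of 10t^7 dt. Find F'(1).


By the Fundamental Theorem of Calculus (Part 1):
If F(x) = integral from 0 to x of f(t) dt, then F'(x) = f(x)
Here f(t) = 10t^7
So F'(x) = 10x^7
Evaluate at x = 1:
F'(1) = 10 * 1^7
= 10 * 1
= 10

10


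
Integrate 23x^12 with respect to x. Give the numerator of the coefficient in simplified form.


Apply the power rule for integration:
integral of ax^n dx = a/(n+1) * x^(n+1) + C
integral of 23x^12 dx
= 23/13 * x^13 + C
The coefficient in lowest terms is 23/13, and its numerator is 23

23


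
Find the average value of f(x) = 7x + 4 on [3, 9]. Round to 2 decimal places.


Average value = 1/(b-a) * integral from a to b of f(x) dx
First compute the integral of 7x + 4:
F(x) = (7/2)x^2 + 4x
F(9) = 7/2 * 81 + 4 * 9 = 639/2
F(3) = 7/2 * 9 + 4 * 3 = 87/2
Integral = 639/2 - 87/2 = 276
Average = 276 / (9 - 3) = 276 / 6
= 46 = 46.00

46.00


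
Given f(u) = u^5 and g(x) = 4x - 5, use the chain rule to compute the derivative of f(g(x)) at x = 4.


Using the chain rule: (f(g(x)))' = f'(g(x)) * g'(x)
First, find g(4):
g(4) = 4 * 4 - 5 = 11
Next, f'(u) = 5u^4
And g'(x) = 4
So f'(g(4)) * g'(4)
= 5 * 11^4 * 4
= 5 * 14641 * 4
= 292820

292820


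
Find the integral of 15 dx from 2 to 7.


The integral of a constant k over [a, b] equals k * (b - a).
integral from 2 to 7 of 15 dx
= 15 * (7 - 2)
= 15 * 5
= 75

75


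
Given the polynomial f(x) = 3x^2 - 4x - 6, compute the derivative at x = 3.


Differentiate term by term using power and sum rules:
f(x) = 3x^2 - 4x - 6
f'(x) = 6x - 4
Substitute x = 3:
f'(3) = 6 * 3 - 4
= 18 - 4
= 14

14


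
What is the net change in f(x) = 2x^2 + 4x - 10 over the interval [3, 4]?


Net change = f(b) - f(a)
f(x) = 2x^2 + 4x - 10
Compute f(4):
f(4) = 2 * 4^2 + 4 * 4 - 10
= 32 + 16 - 10
= 38
Compute f(3):
f(3) = 2 * 3^2 + 4 * 3 - 10
= 18 + 12 - 10
= 20
Net change = 38 - 20 = 18

18


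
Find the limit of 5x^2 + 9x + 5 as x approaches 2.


Since polynomials are continuous, we use direct substitution.
lim(x->2) of 5x^2 + 9x + 5
= 5 * 2^2 + 9 * 2 + 5
= 20 + 18 + 5
= 43

43


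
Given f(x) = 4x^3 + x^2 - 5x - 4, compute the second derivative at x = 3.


First derivative:
f'(x) = 12x^2 + 2x - 5
Second derivative:
f''(x) = 24x + 2
Substitute x = 3:
f''(3) = 24 * 3 + 2
= 72 + 2
= 74

74


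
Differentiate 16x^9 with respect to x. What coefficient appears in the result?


We apply the power rule: d/dx [ax^n] = a*n * x^(n-1)
d/dx [16x^9]
= 16 * 9 * x^(9-1)
= 144x^8
The coefficient is 144

144


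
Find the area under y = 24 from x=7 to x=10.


The area under a constant function y = 24 is a rectangle.
Width = 10 - 7 = 3
Height = 24
Area = width * height
= 3 * 24
= 72

72


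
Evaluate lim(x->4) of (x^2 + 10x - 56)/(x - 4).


Direct substitution gives 0/0, so we factor the numerator.
Factor: (x^2 + 10x - 56) = (x - 4)(x + 14)
Cancel the common factor (x - 4):
(x^2 + 10x - 56)/(x - 4) = (x + 14)
Now substitute x = 4:
= (4) - (-14) = 18

18


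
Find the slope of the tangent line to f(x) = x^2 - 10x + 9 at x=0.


The slope of the tangent line equals f'(x) at the point.
f(x) = x^2 - 10x + 9
f'(x) = 2x - 10
At x = 0:
f'(0) = 2 * 0 - 10
= 0 - 10
= -10

-10


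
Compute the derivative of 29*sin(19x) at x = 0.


Apply the chain rule to differentiate 29*sin(19x):
d/dx [29*sin(19x)]
= 29 * cos(19x) * d/dx(19x)
= 29 * 19 * cos(19x)
= 551 * cos(19x)
Evaluate at x = 0:
= 551 * cos(0)
= 551 * 1
= 551

551


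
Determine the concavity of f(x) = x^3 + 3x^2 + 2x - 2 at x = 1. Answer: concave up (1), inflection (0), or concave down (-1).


Concavity is determined by the sign of f''(x).
f(x) = x^3 + 3x^2 + 2x - 2
f'(x) = 3x^2 + 6x + 2
f''(x) = 6x + 6
f''(1) = 6 * 1 + 6
= 6 + 6
= 12
Since f''(1) > 0, the function is concave up (1)

1


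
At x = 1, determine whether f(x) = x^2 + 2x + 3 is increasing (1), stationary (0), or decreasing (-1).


Compute f'(x) to determine behavior:
f'(x) = 2x + 2
f'(1) = 2 * 1 + 2
= 2 + 2
= 4
Since f'(1) > 0, the function is increasing (1)

1


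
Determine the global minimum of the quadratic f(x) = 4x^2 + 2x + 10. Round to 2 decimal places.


For a quadratic f(x) = ax^2 + bx + c with a > 0, the minimum is at the vertex.
Vertex x-coordinate: x = -b/(2a)
x = -(2) / (2 * 4)
x = -2/8 = -1/4
Substitute back to find the minimum value:
f(-1/4) = 4 * (-1/4)^2 + 2 * (-1/4) + 10
= 1/4 - 1/2 + 10
= 39/4 = 9.75

9.75


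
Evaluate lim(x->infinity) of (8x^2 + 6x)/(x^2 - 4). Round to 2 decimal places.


For limits at infinity with equal-degree polynomials,
we compare leading coefficients.
Numerator leading term: 8x^2
Denominator leading term: x^2
Divide both by x^2:
lim = (8 + 6/x) / (1 - 4/x^2)
As x -> infinity, the 1/x and 1/x^2 terms vanish:
= 8/1 = 8 = 8.00

8.00


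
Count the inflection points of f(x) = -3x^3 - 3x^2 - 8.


Inflection points occur where f''(x) = 0 and concavity changes.
f(x) = -3x^3 - 3x^2 - 8
f'(x) = -9x^2 - 6x
f''(x) = -18x - 6
Set f''(x) = 0:
-18x - 6 = 0
x = 6 / (-18) = -1/3
Since f''(x) is linear (degree 1), it changes sign at this point.
Therefore there is exactly 1 inflection point.

1


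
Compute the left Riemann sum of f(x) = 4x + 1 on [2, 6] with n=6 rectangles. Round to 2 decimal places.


Left Riemann sum uses left endpoints of each subinterval.
Interval: [2, 6], n = 6
dx = (6 - 2) / 6 = 2/3
Left endpoints: [2, 8/3, 10/3, 4, 14/3, 16/3]
f values: [9, 35/3, 43/3, 17, 59/3, 67/3]
Sum = dx * (sum of f values)
= 2/3 * 94
= 188/3 ≈ 62.67

62.67


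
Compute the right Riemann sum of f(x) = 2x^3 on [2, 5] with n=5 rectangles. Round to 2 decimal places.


Right Riemann sum uses right endpoints of each subinterval.
Interval: [2, 5], n = 5
dx = (5 - 2) / 5 = 3/5
Right endpoints: [13/5, 16/5, 19/5, 22/5, 5]
f values: [4394/125, 8192/125, 13718/125, 21296/125, 250]
Sum = dx * (sum of f values)
= 3/5 * 3154/5
= 9462/25 = 378.48

378.48


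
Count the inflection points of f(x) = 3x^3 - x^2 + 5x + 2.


Inflection points occur where f''(x) = 0 and concavity changes.
f(x) = 3x^3 - x^2 + 5x + 2
f'(x) = 9x^2 - 2x + 5
f''(x) = 18x - 2
Set f''(x) = 0:
18x - 2 = 0
x = 2 / 18 = 1/9
Since f''(x) is linear (degree 1), it changes sign at this point.
Therefore there is exactly 1 inflection point.

1


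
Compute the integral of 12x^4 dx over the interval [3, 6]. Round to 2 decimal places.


Find the antiderivative of 12x^4:
F(x) = 12/5 * x^5
Apply the Fundamental Theorem of Calculus:
F(6) - F(3)
= 12/5 * 6^5 - 12/5 * 3^5
= 12/5 * (7776 - 243)
= 12/5 * 7533
= 90396/5 = 18079.20

18079.20


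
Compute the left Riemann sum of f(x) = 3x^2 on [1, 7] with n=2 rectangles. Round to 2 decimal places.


Left Riemann sum uses left endpoints of each subinterval.
Interval: [1, 7], n = 2
dx = (7 - 1) / 2 = 3
Left endpoints: [1, 4]
f values: [3, 48]
Sum = dx * (sum of f values)
= 3 * 51
= 153 = 153.00

153.00


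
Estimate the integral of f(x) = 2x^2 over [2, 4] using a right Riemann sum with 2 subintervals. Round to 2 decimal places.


Right Riemann sum uses right endpoints of each subinterval.
Interval: [2, 4], n = 2
dx = (4 - 2) / 2 = 1
Right endpoints: [3, 4]
f values: [18, 32]
Sum = dx * (sum of f values)
= 1 * 50
= 50 = 50.00

50.00


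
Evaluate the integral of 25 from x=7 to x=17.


The integral of a constant k over [a, b] equals k * (b - a).
integral from 7 to 17 of 25 dx
= 25 * (17 - 7)
= 25 * 10
= 250

250


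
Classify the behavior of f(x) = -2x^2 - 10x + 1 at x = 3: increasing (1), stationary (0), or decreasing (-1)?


Compute f'(x) to determine behavior:
f'(x) = -4x - 10
f'(3) = -4 * 3 - 10
= -12 - 10
= -22
Since f'(3) < 0, the function is decreasing (-1)

-1


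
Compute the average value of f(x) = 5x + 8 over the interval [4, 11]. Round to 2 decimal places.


Average value = 1/(b-a) * integral from a to b of f(x) dx
First compute the integral of 5x + 8:
F(x) = (5/2)x^2 + 8x
F(11) = 5/2 * 121 + 8 * 11 = 781/2
F(4) = 5/2 * 16 + 8 * 4 = 72
Integral = 781/2 - 72 = 637/2
Average = (637/2) / (11 - 4) = (637/2) / 7
= 91/2 = 45.50

45.50


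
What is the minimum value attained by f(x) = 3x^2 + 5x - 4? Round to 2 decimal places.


For a quadratic f(x) = ax^2 + bx + c with a > 0, the minimum is at the vertex.
Vertex x-coordinate: x = -b/(2a)
x = -(5) / (2 * 3)
x = -5/6
Substitute back to find the minimum value:
f(-5/6) = 3 * (-5/6)^2 + 5 * (-5/6) - 4
= 25/12 - 25/6 - 4
= -73/12 ≈ -6.08

-6.08


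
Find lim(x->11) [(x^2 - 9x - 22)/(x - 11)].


Direct substitution gives 0/0, so we factor the numerator.
Factor: (x^2 - 9x - 22) = (x - 11)(x + 2)
Cancel the common factor (x - 11):
(x^2 - 9x - 22)/(x - 11) = (x + 2)
Now substitute x = 11:
= (11) - (-2) = 13

13


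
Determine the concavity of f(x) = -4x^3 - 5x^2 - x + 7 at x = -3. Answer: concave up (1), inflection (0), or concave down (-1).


Concavity is determined by the sign of f''(x).
f(x) = -4x^3 - 5x^2 - x + 7
f'(x) = -12x^2 - 10x - 1
f''(x) = -24x - 10
f''(-3) = -24 * (-3) - 10
= 72 - 10
= 62
Since f''(-3) > 0, the function is concave up (1)

1


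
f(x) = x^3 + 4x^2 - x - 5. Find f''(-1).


First derivative:
f'(x) = 3x^2 + 8x - 1
Second derivative:
f''(x) = 6x + 8
Substitute x = -1:
f''(-1) = 6 * (-1) + 8
= -6 + 8
= 2

2


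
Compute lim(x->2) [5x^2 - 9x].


Since polynomials are continuous, we use direct substitution.
lim(x->2) of 5x^2 - 9x
= 5 * 2^2 - 9 * 2 + 0
= 20 - 18 + 0
= 2

2


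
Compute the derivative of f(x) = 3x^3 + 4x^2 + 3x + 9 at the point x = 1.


Differentiate f(x) = 3x^3 + 4x^2 + 3x + 9 term by term:
f'(x) = 9x^2 + 8x + 3
Substitute x = 1:
f'(1) = 9 * 1^2 + 8 * 1 + 3
= 9 + 8 + 3
= 20

20


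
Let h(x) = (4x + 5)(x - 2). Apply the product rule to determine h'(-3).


Let u(x) = 4x + 5 and v(x) = x - 2
u'(x) = 4
v'(x) = 1
Product rule: h'(x) = u'(x)*v(x) + u(x)*v'(x)
= 4 * (x - 2) + (4x + 5) * 1
At x = -3:
u(-3) = 4 * (-3) + 5 = -7
v(-3) = 1 * (-3) - 2 = -5
h'(-3) = 4 * (-5) + (-7) * 1
= -20 - 7
= -27

-27


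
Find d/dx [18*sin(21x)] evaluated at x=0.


Apply the chain rule to differentiate 18*sin(21x):
d/dx [18*sin(21x)]
= 18 * cos(21x) * d/dx(21x)
= 18 * 21 * cos(21x)
= 378 * cos(21x)
Evaluate at x = 0:
= 378 * cos(0)
= 378 * 1
= 378

378


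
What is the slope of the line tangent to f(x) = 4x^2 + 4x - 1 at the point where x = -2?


The slope of the tangent line equals f'(x) at the point.
f(x) = 4x^2 + 4x - 1
f'(x) = 8x + 4
At x = -2:
f'(-2) = 8 * (-2) + 4
= -16 + 4
= -12

-12


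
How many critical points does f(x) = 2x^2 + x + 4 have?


Find where f'(x) = 0:
f'(x) = 4x + 1
Set f'(x) = 0:
4x + 1 = 0
x = -1 / 4 = -1/4
This is a linear equation in x, so there is exactly one solution.
Number of critical points: 1

1


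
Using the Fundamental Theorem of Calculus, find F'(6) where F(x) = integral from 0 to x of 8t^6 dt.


By the Fundamental Theorem of Calculus (Part 1):
If F(x) = integral from 0 to x of f(t) dt, then F'(x) = f(x)
Here f(t) = 8t^6
So F'(x) = 8x^6
Evaluate at x = 6:
F'(6) = 8 * 6^6
= 8 * 46656
= 373248

373248


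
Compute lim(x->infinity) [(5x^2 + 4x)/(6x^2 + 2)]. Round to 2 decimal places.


For limits at infinity with equal-degree polynomials,
we compare leading coefficients.
Numerator leading term: 5x^2
Denominator leading term: 6x^2
Divide both by x^2:
lim = (5 + 4/x) / (6 + 2/x^2)
As x -> infinity, the 1/x and 1/x^2 terms vanish:
= 5/6 ≈ 0.83

0.83


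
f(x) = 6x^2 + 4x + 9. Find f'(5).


Differentiate term by term using power and sum rules:
f(x) = 6x^2 + 4x + 9
f'(x) = 12x + 4
Substitute x = 5:
f'(5) = 12 * 5 + 4
= 60 + 4
= 64

64


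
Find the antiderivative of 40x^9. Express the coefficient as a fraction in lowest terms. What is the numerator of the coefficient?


Apply the power rule for integration:
integral of ax^n dx = a/(n+1) * x^(n+1) + C
integral of 40x^9 dx
= 40/10 * x^10 + C
= 4 * x^10 + C
The coefficient in lowest terms is 4 = 4/1, so its numerator is 4

4


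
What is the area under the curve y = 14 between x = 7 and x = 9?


The area under a constant function y = 14 is a rectangle.
Width = 9 - 7 = 2
Height = 14
Area = width * height
= 2 * 14
= 28

28


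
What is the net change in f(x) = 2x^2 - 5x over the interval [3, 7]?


Net change = f(b) - f(a)
f(x) = 2x^2 - 5x
Compute f(7):
f(7) = 2 * 7^2 - 5 * 7 + 0
= 98 - 35 + 0
= 63
Compute f(3):
f(3) = 2 * 3^2 - 5 * 3 + 0
= 18 - 15 + 0
= 3
Net change = 63 - 3 = 60

60


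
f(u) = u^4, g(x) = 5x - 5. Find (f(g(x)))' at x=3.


Using the chain rule: (f(g(x)))' = f'(g(x)) * g'(x)
First, find g(3):
g(3) = 5 * 3 - 5 = 10
Next, f'(u) = 4u^3
And g'(x) = 5
So f'(g(3)) * g'(3)
= 4 * 10^3 * 5
= 4 * 1000 * 5
= 20000

20000


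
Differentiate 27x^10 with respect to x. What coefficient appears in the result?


We apply the power rule: d/dx [ax^n] = a*n * x^(n-1)
d/dx [27x^10]
= 27 * 10 * x^(10-1)
= 270x^9
The coefficient is 270

270


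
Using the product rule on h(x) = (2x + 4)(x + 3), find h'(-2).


Let u(x) = 2x + 4 and v(x) = x + 3
u'(x) = 2
v'(x) = 1
Product rule: h'(x) = u'(x)*v(x) + u(x)*v'(x)
= 2 * (x + 3) + (2x + 4) * 1
At x = -2:
u(-2) = 2 * (-2) + 4 = 0
v(-2) = 1 * (-2) + 3 = 1
h'(-2) = 2 * 1 + 0 * 1
= 2 + 0
= 2

2


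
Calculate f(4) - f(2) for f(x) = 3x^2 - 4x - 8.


Net change = f(b) - f(a)
f(x) = 3x^2 - 4x - 8
Compute f(4):
f(4) = 3 * 4^2 - 4 * 4 - 8
= 48 - 16 - 8
= 24
Compute f(2):
f(2) = 3 * 2^2 - 4 * 2 - 8
= 12 - 8 - 8
= -4
Net change = 24 - (-4) = 28

28


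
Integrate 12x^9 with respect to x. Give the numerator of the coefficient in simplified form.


Apply the power rule for integration:
integral of ax^n dx = a/(n+1) * x^(n+1) + C
integral of 12x^9 dx
= 12/10 * x^10 + C
= 6/5 * x^10 + C
The coefficient in lowest terms is 6/5, and its numerator is 6

6


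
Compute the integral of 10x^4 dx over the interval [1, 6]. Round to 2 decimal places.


Find the antiderivative of 10x^4:
F(x) = 10/5 * x^5
Apply the Fundamental Theorem of Calculus:
F(6) - F(1)
= 10/5 * 6^5 - 10/5 * 1^5
= 10/5 * (7776 - 1)
= 10/5 * 7775
= 15550 = 15550.00

15550.00


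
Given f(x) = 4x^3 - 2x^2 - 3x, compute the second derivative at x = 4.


First derivative:
f'(x) = 12x^2 - 4x - 3
Second derivative:
f''(x) = 24x - 4
Substitute x = 4:
f''(4) = 24 * 4 - 4
= 96 - 4
= 92

92


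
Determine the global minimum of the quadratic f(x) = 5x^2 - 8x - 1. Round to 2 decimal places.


For a quadratic f(x) = ax^2 + bx + c with a > 0, the minimum is at the vertex.
Vertex x-coordinate: x = -b/(2a)
x = -(-8) / (2 * 5)
x = 8/10 = 4/5
Substitute back to find the minimum value:
f(4/5) = 5 * (4/5)^2 - 8 * (4/5) - 1
= 16/5 - 32/5 - 1
= -21/5 = -4.20

-4.20


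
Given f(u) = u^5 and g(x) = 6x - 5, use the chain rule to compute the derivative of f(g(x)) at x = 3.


Using the chain rule: (f(g(x)))' = f'(g(x)) * g'(x)
First, find g(3):
g(3) = 6 * 3 - 5 = 13
Next, f'(u) = 5u^4
And g'(x) = 6
So f'(g(3)) * g'(3)
= 5 * 13^4 * 6
= 5 * 28561 * 6
= 856830

856830


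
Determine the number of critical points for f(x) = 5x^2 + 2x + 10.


Find where f'(x) = 0:
f'(x) = 10x + 2
Set f'(x) = 0:
10x + 2 = 0
x = -2 / 10 = -1/5
This is a linear equation in x, so there is exactly one solution.
Number of critical points: 1

1


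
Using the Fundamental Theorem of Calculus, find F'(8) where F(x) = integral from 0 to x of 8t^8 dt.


By the Fundamental Theorem of Calculus (Part 1):
If F(x) = integral from 0 to x of f(t) dt, then F'(x) = f(x)
Here f(t) = 8t^8
So F'(x) = 8x^8
Evaluate at x = 8:
F'(8) = 8 * 8^8
= 8 * 16777216
= 134217728

134217728


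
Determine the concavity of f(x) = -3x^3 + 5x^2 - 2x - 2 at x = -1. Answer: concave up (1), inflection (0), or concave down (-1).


Concavity is determined by the sign of f''(x).
f(x) = -3x^3 + 5x^2 - 2x - 2
f'(x) = -9x^2 + 10x - 2
f''(x) = -18x + 10
f''(-1) = -18 * (-1) + 10
= 18 + 10
= 28
Since f''(-1) > 0, the function is concave up (1)

1


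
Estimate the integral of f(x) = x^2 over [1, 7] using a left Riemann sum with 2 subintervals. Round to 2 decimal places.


Left Riemann sum uses left endpoints of each subinterval.
Interval: [1, 7], n = 2
dx = (7 - 1) / 2 = 3
Left endpoints: [1, 4]
f values: [1, 16]
Sum = dx * (sum of f values)
= 3 * 17
= 51 = 51.00

51.00


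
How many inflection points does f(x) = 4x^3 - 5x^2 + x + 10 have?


Inflection points occur where f''(x) = 0 and concavity changes.
f(x) = 4x^3 - 5x^2 + x + 10
f'(x) = 12x^2 - 10x + 1
f''(x) = 24x - 10
Set f''(x) = 0:
24x - 10 = 0
x = 10 / 24 = 5/12
Since f''(x) is linear (degree 1), it changes sign at this point.
Therefore there is exactly 1 inflection point.

1


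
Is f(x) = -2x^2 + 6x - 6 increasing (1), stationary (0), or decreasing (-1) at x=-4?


Compute f'(x) to determine behavior:
f'(x) = -4x + 6
f'(-4) = -4 * (-4) + 6
= 16 + 6
= 22
Since f'(-4) > 0, the function is increasing (1)

1


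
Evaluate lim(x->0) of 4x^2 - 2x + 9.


Since polynomials are continuous, we use direct substitution.
lim(x->0) of 4x^2 - 2x + 9
= 4 * 0^2 - 2 * 0 + 9
= 0 + 0 + 9
= 9

9


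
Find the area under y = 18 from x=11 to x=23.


The area under a constant function y = 18 is a rectangle.
Width = 23 - 11 = 12
Height = 18
Area = width * height
= 12 * 18
= 216

216


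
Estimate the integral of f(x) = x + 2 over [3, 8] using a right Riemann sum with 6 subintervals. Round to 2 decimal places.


Right Riemann sum uses right endpoints of each subinterval.
Interval: [3, 8], n = 6
dx = (8 - 3) / 6 = 5/6
Right endpoints: [23/6, 14/3, 11/2, 19/3, 43/6, 8]
f values: [35/6, 20/3, 15/2, 25/3, 55/6, 10]
Sum = dx * (sum of f values)
= 5/6 * 95/2
= 475/12 ≈ 39.58

39.58


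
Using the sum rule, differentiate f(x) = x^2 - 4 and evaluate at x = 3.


Differentiate term by term using power and sum rules:
f(x) = x^2 - 4
f'(x) = 2x
Substitute x = 3:
f'(3) = 2 * 3 + 0
= 6 + 0
= 6

6


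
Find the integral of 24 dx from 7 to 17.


The integral of a constant k over [a, b] equals k * (b - a).
integral from 7 to 17 of 24 dx
= 24 * (17 - 7)
= 24 * 10
= 240

240


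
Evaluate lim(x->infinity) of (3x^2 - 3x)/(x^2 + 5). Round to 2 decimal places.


For limits at infinity with equal-degree polynomials,
we compare leading coefficients.
Numerator leading term: 3x^2
Denominator leading term: x^2
Divide both by x^2:
lim = (3 - 3/x) / (1 + 5/x^2)
As x -> infinity, the 1/x and 1/x^2 terms vanish:
= 3/1 = 3 = 3.00

3.00


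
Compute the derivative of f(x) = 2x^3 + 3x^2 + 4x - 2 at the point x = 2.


Differentiate f(x) = 2x^3 + 3x^2 + 4x - 2 term by term:
f'(x) = 6x^2 + 6x + 4
Substitute x = 2:
f'(2) = 6 * 2^2 + 6 * 2 + 4
= 24 + 12 + 4
= 40

40


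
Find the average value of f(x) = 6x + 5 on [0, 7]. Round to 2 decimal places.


Average value = 1/(b-a) * integral from a to b of f(x) dx
First compute the integral of 6x + 5:
F(x) = 3x^2 + 5x
F(7) = 3 * 49 + 5 * 7 = 182
F(0) = 3 * 0 + 5 * 0 = 0
Integral = 182 - 0 = 182
Average = 182 / (7 - 0) = 182 / 7
= 26 = 26.00

26.00


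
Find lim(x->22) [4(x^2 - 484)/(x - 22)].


Direct substitution gives 0/0, so we factor the numerator.
Factor: 4(x^2 - 484) = 4 * (x - 22)(x + 22)
Cancel the common factor (x - 22):
4(x^2 - 484)/(x - 22) = 4 * (x + 22)
Now substitute x = 22:
= 4 * (22 + 22) = 176

176
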